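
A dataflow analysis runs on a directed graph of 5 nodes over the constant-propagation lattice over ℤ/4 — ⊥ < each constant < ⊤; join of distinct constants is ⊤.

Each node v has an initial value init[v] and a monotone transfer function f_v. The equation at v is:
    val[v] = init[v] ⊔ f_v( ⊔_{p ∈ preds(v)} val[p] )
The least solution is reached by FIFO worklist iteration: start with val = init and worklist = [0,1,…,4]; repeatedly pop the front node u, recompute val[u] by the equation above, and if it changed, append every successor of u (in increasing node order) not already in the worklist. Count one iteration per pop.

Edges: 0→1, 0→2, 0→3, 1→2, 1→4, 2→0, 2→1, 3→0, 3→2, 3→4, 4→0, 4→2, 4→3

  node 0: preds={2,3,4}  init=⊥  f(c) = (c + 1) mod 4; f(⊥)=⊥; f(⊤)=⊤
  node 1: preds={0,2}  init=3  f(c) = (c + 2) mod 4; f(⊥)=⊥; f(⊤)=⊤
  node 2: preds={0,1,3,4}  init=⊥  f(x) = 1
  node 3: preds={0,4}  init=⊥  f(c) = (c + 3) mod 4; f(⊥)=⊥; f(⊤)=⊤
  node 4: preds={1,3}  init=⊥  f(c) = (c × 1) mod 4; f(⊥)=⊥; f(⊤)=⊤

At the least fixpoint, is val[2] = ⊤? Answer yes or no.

no

Iteration log — 13 steps:
  step 1. node 0  ⊔preds=⊥  new=⊥  stable
  step 2. node 1  ⊔preds=⊥  new=3  stable
  step 3. node 2  ⊔preds=3  new=1  old=⊥  +wl: 0,1
  step 4. node 3  ⊔preds=⊥  new=⊥  stable
  step 5. node 4  ⊔preds=3  new=3  old=⊥  +wl: 2,3
  step 6. node 0  ⊔preds=⊤  new=⊤  old=⊥  +wl: 
  step 7. node 1  ⊔preds=⊤  new=⊤  old=3  +wl: 4
  step 8. node 2  ⊔preds=⊤  new=1  stable
  step 9. node 3  ⊔preds=⊤  new=⊤  old=⊥  +wl: 0,2
  step 10. node 4  ⊔preds=⊤  new=⊤  old=3  +wl: 3
  step 11. node 0  ⊔preds=⊤  new=⊤  stable
  step 12. node 2  ⊔preds=⊤  new=1  stable
  step 13. node 3  ⊔preds=⊤  new=⊤  stable

Least fixpoint reached:
  node 0: ⊤
  node 1: ⊤
  node 2: 1
  node 3: ⊤
  node 4: ⊤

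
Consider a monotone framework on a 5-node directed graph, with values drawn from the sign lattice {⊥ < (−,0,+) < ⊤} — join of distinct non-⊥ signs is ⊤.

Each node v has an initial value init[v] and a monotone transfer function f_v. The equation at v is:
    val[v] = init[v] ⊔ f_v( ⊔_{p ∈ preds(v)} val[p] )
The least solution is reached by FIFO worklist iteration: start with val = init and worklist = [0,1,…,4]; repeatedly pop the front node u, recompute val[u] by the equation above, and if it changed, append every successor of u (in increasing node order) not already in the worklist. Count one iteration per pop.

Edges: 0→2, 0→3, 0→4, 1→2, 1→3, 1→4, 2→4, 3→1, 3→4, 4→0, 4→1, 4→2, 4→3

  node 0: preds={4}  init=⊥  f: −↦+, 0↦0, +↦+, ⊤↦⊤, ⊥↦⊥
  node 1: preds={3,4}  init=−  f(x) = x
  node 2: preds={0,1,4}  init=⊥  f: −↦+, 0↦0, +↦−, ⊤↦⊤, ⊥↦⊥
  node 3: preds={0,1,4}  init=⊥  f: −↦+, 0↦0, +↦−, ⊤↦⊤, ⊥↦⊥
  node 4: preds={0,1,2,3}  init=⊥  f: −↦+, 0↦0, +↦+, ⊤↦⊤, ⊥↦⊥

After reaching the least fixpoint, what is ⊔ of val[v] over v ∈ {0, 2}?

⊤

Worklist (11 pops):
  #1 pop 0: in=⊥ → ⊥ (no change)
  #2 pop 1: in=⊥ → − (no change)
  #3 pop 2: in=− → + (was ⊥); enqueue []
  #4 pop 3: in=− → + (was ⊥); enqueue [1]
  #5 pop 4: in=⊤ → ⊤ (was ⊥); enqueue [0,2,3]
  #6 pop 1: in=⊤ → ⊤ (was −); enqueue [4]
  #7 pop 0: in=⊤ → ⊤ (was ⊥); enqueue []
  #8 pop 2: in=⊤ → ⊤ (was +); enqueue []
  #9 pop 3: in=⊤ → ⊤ (was +); enqueue [1]
  #10 pop 4: in=⊤ → ⊤ (no change)
  #11 pop 1: in=⊤ → ⊤ (no change)

Fixpoint:
  val[0] = ⊤
  val[1] = ⊤
  val[2] = ⊤
  val[3] = ⊤
  val[4] = ⊤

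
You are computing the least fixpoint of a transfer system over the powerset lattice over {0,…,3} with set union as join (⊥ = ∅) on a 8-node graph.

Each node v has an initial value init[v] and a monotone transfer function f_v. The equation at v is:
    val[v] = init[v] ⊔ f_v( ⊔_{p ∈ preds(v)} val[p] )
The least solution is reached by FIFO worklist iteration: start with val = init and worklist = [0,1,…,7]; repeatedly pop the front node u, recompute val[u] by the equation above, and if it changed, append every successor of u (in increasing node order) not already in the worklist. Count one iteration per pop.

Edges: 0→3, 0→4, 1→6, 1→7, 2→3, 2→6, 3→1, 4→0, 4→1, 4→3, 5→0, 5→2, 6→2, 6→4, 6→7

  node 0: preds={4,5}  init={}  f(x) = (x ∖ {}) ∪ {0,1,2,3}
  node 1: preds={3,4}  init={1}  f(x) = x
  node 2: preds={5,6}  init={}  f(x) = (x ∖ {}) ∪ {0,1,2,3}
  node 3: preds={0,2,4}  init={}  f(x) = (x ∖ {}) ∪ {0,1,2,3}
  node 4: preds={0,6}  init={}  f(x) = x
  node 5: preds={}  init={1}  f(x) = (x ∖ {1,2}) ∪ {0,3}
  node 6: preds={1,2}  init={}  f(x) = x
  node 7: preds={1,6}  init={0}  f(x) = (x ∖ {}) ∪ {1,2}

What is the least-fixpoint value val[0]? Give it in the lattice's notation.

{0,1,2,3}

Iteration log — 15 steps:
  step 1. node 0  ⊔preds={1}  new={0,1,2,3}  old={}  +wl: 
  step 2. node 1  ⊔preds={}  new={1}  stable
  step 3. node 2  ⊔preds={1}  new={0,1,2,3}  old={}  +wl: 
  step 4. node 3  ⊔preds={0,1,2,3}  new={0,1,2,3}  old={}  +wl: 1
  step 5. node 4  ⊔preds={0,1,2,3}  new={0,1,2,3}  old={}  +wl: 0,3
  step 6. node 5  ⊔preds={}  new={0,1,3}  old={1}  +wl: 2
  step 7. node 6  ⊔preds={0,1,2,3}  new={0,1,2,3}  old={}  +wl: 4
  step 8. node 7  ⊔preds={0,1,2,3}  new={0,1,2,3}  old={0}  +wl: 
  step 9. node 1  ⊔preds={0,1,2,3}  new={0,1,2,3}  old={1}  +wl: 6,7
  step 10. node 0  ⊔preds={0,1,2,3}  new={0,1,2,3}  stable
  step 11. node 3  ⊔preds={0,1,2,3}  new={0,1,2,3}  stable
  step 12. node 2  ⊔preds={0,1,2,3}  new={0,1,2,3}  stable
  step 13. node 4  ⊔preds={0,1,2,3}  new={0,1,2,3}  stable
  step 14. node 6  ⊔preds={0,1,2,3}  new={0,1,2,3}  stable
  step 15. node 7  ⊔preds={0,1,2,3}  new={0,1,2,3}  stable

Least fixpoint reached:
  node 0: {0,1,2,3}
  node 1: {0,1,2,3}
  node 2: {0,1,2,3}
  node 3: {0,1,2,3}
  node 4: {0,1,2,3}
  node 5: {0,1,3}
  node 6: {0,1,2,3}
  node 7: {0,1,2,3}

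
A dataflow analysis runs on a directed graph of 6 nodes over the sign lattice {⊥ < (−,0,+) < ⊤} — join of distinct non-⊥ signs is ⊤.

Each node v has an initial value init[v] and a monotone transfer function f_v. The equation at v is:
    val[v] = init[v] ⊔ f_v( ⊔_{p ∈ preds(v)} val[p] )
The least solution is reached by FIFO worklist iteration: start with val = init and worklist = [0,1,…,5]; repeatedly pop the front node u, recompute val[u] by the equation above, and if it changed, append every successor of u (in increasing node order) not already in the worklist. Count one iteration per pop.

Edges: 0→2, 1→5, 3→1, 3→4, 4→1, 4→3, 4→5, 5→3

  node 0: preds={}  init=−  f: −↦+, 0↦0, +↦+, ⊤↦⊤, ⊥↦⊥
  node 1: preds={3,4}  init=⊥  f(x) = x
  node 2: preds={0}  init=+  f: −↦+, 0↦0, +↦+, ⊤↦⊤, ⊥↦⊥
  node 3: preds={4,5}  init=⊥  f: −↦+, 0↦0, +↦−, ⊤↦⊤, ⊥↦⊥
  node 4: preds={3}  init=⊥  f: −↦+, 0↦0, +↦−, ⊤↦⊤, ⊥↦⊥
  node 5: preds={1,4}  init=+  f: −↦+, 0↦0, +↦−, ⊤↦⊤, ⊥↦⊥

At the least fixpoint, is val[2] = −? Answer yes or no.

no

Iteration log — 14 steps:
  step 1. node 0  ⊔preds=⊥  new=−  stable
  step 2. node 1  ⊔preds=⊥  new=⊥  stable
  step 3. node 2  ⊔preds=−  new=+  stable
  step 4. node 3  ⊔preds=+  new=−  old=⊥  +wl: 1
  step 5. node 4  ⊔preds=−  new=+  old=⊥  +wl: 3
  step 6. node 5  ⊔preds=+  new=⊤  old=+  +wl: 
  step 7. node 1  ⊔preds=⊤  new=⊤  old=⊥  +wl: 5
  step 8. node 3  ⊔preds=⊤  new=⊤  old=−  +wl: 1,4
  step 9. node 5  ⊔preds=⊤  new=⊤  stable
  step 10. node 1  ⊔preds=⊤  new=⊤  stable
  step 11. node 4  ⊔preds=⊤  new=⊤  old=+  +wl: 1,3,5
  step 12. node 1  ⊔preds=⊤  new=⊤  stable
  step 13. node 3  ⊔preds=⊤  new=⊤  stable
  step 14. node 5  ⊔preds=⊤  new=⊤  stable

Least fixpoint reached:
  node 0: −
  node 1: ⊤
  node 2: +
  node 3: ⊤
  node 4: ⊤
  node 5: ⊤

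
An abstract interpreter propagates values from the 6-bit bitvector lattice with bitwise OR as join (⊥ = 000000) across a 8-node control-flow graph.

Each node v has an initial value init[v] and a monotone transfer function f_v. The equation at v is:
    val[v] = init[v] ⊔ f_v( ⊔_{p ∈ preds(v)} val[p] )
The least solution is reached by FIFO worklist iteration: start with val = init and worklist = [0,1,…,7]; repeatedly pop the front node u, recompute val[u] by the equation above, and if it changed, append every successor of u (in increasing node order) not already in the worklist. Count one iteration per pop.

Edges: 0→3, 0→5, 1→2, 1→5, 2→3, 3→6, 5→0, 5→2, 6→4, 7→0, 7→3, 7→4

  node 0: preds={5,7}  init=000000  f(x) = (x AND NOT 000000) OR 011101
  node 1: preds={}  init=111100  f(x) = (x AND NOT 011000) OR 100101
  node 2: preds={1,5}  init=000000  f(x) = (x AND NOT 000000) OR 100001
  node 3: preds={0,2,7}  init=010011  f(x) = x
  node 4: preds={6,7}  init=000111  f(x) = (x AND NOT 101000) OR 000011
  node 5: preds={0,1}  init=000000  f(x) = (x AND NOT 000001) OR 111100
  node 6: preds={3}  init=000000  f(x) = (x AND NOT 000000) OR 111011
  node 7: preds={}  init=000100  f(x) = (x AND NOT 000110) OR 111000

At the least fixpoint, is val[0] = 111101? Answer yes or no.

Iteration log — 13 steps:
  step 1. node 0  ⊔preds=000100  new=011101  old=000000  +wl: 
  step 2. node 1  ⊔preds=000000  new=111101  old=111100  +wl: 
  step 3. node 2  ⊔preds=111101  new=111101  old=000000  +wl: 
  step 4. node 3  ⊔preds=111101  new=111111  old=010011  +wl: 
  step 5. node 4  ⊔preds=000100  new=000111  stable
  step 6. node 5  ⊔preds=111101  new=111100  old=000000  +wl: 0,2
  step 7. node 6  ⊔preds=111111  new=111111  old=000000  +wl: 4
  step 8. node 7  ⊔preds=000000  new=111100  old=000100  +wl: 3
  step 9. node 0  ⊔preds=111100  new=111101  old=011101  +wl: 5
  step 10. node 2  ⊔preds=111101  new=111101  stable
  step 11. node 4  ⊔preds=111111  new=010111  old=000111  +wl: 
  step 12. node 3  ⊔preds=111101  new=111111  stable
  step 13. node 5  ⊔preds=111101  new=111100  stable

Least fixpoint reached:
  node 0: 111101
  node 1: 111101
  node 2: 111101
  node 3: 111111
  node 4: 010111
  node 5: 111100
  node 6: 111111
  node 7: 111100

yes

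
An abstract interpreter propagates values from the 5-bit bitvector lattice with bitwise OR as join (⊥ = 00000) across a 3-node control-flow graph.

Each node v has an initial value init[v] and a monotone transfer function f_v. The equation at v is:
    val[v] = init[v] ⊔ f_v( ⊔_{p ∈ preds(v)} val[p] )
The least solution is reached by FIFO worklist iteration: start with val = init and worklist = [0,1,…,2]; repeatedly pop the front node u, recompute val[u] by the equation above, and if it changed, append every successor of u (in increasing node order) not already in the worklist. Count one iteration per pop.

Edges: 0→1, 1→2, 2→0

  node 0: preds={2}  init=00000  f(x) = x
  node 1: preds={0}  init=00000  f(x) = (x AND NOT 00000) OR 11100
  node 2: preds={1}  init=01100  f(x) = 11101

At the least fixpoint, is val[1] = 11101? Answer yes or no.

yes

Worklist (6 pops):
  #1 pop 0: in=01100 → 01100 (was 00000); enqueue []
  #2 pop 1: in=01100 → 11100 (was 00000); enqueue []
  #3 pop 2: in=11100 → 11101 (was 01100); enqueue [0]
  #4 pop 0: in=11101 → 11101 (was 01100); enqueue [1]
  #5 pop 1: in=11101 → 11101 (was 11100); enqueue [2]
  #6 pop 2: in=11101 → 11101 (no change)

Fixpoint:
  val[0] = 11101
  val[1] = 11101
  val[2] = 11101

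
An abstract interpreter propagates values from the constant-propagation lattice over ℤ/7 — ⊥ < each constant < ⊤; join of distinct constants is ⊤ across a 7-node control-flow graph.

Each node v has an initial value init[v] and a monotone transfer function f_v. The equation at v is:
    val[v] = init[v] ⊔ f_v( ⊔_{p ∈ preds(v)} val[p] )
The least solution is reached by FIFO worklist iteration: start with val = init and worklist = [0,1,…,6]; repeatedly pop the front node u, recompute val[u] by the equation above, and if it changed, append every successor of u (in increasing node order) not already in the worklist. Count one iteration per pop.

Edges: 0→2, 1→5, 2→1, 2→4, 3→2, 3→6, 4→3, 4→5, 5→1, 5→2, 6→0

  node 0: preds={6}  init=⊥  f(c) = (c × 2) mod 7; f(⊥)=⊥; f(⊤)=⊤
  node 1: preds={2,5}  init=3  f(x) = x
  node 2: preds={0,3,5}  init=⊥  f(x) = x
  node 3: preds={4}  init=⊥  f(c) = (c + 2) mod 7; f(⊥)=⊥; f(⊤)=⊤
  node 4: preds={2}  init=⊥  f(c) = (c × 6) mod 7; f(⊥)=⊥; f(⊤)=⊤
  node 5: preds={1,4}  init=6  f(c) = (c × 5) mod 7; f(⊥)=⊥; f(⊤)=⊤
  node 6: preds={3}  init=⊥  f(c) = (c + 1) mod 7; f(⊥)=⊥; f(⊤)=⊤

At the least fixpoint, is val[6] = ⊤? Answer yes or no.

yes

Worklist (20 pops):
  #1 pop 0: in=⊥ → ⊥ (no change)
  #2 pop 1: in=6 → ⊤ (was 3); enqueue []
  #3 pop 2: in=6 → 6 (was ⊥); enqueue [1]
  #4 pop 3: in=⊥ → ⊥ (no change)
  #5 pop 4: in=6 → 1 (was ⊥); enqueue [3]
  #6 pop 5: in=⊤ → ⊤ (was 6); enqueue [2]
  #7 pop 6: in=⊥ → ⊥ (no change)
  #8 pop 1: in=⊤ → ⊤ (no change)
  #9 pop 3: in=1 → 3 (was ⊥); enqueue [6]
  #10 pop 2: in=⊤ → ⊤ (was 6); enqueue [1,4]
  #11 pop 6: in=3 → 4 (was ⊥); enqueue [0]
  #12 pop 1: in=⊤ → ⊤ (no change)
  #13 pop 4: in=⊤ → ⊤ (was 1); enqueue [3,5]
  #14 pop 0: in=4 → 1 (was ⊥); enqueue [2]
  #15 pop 3: in=⊤ → ⊤ (was 3); enqueue [6]
  #16 pop 5: in=⊤ → ⊤ (no change)
  #17 pop 2: in=⊤ → ⊤ (no change)
  #18 pop 6: in=⊤ → ⊤ (was 4); enqueue [0]
  #19 pop 0: in=⊤ → ⊤ (was 1); enqueue [2]
  #20 pop 2: in=⊤ → ⊤ (no change)

Fixpoint:
  val[0] = ⊤
  val[1] = ⊤
  val[2] = ⊤
  val[3] = ⊤
  val[4] = ⊤
  val[5] = ⊤
  val[6] = ⊤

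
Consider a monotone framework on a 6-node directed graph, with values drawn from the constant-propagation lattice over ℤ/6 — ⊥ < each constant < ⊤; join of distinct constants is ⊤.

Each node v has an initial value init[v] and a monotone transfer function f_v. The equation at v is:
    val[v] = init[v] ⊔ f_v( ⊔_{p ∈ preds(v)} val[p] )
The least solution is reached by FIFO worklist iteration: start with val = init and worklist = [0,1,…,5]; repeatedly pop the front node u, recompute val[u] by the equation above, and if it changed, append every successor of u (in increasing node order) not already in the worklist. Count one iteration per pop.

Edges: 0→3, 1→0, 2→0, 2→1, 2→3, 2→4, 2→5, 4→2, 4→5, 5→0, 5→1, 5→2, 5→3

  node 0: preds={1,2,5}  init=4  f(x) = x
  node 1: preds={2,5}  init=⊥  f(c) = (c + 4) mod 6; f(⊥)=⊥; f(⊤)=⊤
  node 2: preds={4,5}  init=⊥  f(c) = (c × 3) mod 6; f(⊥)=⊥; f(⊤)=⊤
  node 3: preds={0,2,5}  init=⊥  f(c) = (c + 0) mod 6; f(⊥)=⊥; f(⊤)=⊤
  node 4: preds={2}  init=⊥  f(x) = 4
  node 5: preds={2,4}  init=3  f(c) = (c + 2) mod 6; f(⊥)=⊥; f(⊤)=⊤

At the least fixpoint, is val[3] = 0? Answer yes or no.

Trace (14 dequeues):
  [1] u=0 | in 3 | out ⊤ | prev 4 | push {}
  [2] u=1 | in 3 | out 1 | prev ⊥ | push {0}
  [3] u=2 | in 3 | out 3 | prev ⊥ | push {1}
  [4] u=3 | in ⊤ | out ⊤ | prev ⊥ | push {}
  [5] u=4 | in 3 | out 4 | prev ⊥ | push {2}
  [6] u=5 | in ⊤ | out ⊤ | prev 3 | push {3}
  [7] u=0 | in ⊤ | out ⊤ | ==
  [8] u=1 | in ⊤ | out ⊤ | prev 1 | push {0}
  [9] u=2 | in ⊤ | out ⊤ | prev 3 | push {1,4,5}
  [10] u=3 | in ⊤ | out ⊤ | ==
  [11] u=0 | in ⊤ | out ⊤ | ==
  [12] u=1 | in ⊤ | out ⊤ | ==
  [13] u=4 | in ⊤ | out 4 | ==
  [14] u=5 | in ⊤ | out ⊤ | ==

Converged values:
  [0] ⊤
  [1] ⊤
  [2] ⊤
  [3] ⊤
  [4] 4
  [5] ⊤

no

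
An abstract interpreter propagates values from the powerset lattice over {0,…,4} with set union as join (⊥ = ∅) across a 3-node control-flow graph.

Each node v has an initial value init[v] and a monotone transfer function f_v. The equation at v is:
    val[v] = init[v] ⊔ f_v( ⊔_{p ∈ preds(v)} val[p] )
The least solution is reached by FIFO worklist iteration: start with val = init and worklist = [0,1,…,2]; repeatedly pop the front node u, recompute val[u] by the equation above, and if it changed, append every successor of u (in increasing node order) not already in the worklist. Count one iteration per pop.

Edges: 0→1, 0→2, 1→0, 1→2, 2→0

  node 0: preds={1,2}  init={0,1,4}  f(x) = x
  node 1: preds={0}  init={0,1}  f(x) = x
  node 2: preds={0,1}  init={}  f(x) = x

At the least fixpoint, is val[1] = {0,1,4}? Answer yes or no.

yes

Iteration log — 4 steps:
  step 1. node 0  ⊔preds={0,1}  new={0,1,4}  stable
  step 2. node 1  ⊔preds={0,1,4}  new={0,1,4}  old={0,1}  +wl: 0
  step 3. node 2  ⊔preds={0,1,4}  new={0,1,4}  old={}  +wl: 
  step 4. node 0  ⊔preds={0,1,4}  new={0,1,4}  stable

Least fixpoint reached:
  node 0: {0,1,4}
  node 1: {0,1,4}
  node 2: {0,1,4}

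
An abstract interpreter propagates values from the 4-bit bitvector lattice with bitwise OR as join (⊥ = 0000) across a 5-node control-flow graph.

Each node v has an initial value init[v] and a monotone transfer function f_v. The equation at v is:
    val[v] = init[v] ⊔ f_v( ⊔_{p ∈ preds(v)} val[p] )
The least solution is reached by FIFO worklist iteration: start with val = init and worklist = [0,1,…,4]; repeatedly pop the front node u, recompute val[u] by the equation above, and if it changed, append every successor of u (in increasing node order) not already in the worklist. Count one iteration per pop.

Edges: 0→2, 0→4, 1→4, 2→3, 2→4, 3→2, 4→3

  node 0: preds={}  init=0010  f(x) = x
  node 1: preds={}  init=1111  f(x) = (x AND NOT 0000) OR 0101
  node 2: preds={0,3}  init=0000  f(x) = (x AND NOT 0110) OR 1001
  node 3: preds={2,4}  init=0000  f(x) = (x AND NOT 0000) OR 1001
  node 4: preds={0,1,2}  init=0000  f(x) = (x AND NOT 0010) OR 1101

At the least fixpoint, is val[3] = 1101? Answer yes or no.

yes

Iteration log — 8 steps:
  step 1. node 0  ⊔preds=0000  new=0010  stable
  step 2. node 1  ⊔preds=0000  new=1111  stable
  step 3. node 2  ⊔preds=0010  new=1001  old=0000  +wl: 
  step 4. node 3  ⊔preds=1001  new=1001  old=0000  +wl: 2
  step 5. node 4  ⊔preds=1111  new=1101  old=0000  +wl: 3
  step 6. node 2  ⊔preds=1011  new=1001  stable
  step 7. node 3  ⊔preds=1101  new=1101  old=1001  +wl: 2
  step 8. node 2  ⊔preds=1111  new=1001  stable

Least fixpoint reached:
  node 0: 0010
  node 1: 1111
  node 2: 1001
  node 3: 1101
  node 4: 1101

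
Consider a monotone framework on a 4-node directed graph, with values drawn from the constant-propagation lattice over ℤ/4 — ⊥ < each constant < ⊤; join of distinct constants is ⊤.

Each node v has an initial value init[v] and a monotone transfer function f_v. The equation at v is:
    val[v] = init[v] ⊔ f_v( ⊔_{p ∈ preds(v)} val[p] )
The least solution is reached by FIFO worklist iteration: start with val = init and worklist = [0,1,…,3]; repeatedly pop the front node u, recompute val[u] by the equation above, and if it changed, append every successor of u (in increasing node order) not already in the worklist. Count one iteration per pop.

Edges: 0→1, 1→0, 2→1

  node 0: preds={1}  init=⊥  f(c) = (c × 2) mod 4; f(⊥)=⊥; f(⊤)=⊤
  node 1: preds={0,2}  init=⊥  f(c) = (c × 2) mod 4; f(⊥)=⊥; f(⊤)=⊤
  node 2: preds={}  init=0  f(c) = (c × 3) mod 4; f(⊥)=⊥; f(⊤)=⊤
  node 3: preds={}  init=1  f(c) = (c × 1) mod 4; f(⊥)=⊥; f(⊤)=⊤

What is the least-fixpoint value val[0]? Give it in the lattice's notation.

Worklist (6 pops):
  #1 pop 0: in=⊥ → ⊥ (no change)
  #2 pop 1: in=0 → 0 (was ⊥); enqueue [0]
  #3 pop 2: in=⊥ → 0 (no change)
  #4 pop 3: in=⊥ → 1 (no change)
  #5 pop 0: in=0 → 0 (was ⊥); enqueue [1]
  #6 pop 1: in=0 → 0 (no change)

Fixpoint:
  val[0] = 0
  val[1] = 0
  val[2] = 0
  val[3] = 1

0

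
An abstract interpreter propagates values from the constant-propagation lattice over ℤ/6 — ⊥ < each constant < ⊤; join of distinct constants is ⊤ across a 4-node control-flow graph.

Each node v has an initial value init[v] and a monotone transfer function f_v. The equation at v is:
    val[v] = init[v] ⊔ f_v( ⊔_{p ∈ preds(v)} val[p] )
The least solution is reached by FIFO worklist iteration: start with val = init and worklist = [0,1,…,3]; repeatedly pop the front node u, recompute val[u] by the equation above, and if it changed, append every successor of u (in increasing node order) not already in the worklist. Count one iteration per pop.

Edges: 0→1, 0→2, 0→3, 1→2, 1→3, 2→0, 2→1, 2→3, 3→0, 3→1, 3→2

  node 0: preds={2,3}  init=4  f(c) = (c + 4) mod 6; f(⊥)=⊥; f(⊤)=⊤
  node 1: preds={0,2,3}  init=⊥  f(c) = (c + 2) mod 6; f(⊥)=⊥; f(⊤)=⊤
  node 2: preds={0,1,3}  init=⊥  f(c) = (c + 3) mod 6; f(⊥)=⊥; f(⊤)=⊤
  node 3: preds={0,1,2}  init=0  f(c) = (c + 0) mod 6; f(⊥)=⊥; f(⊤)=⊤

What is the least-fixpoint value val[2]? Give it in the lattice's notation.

Trace (8 dequeues):
  [1] u=0 | in 0 | out 4 | ==
  [2] u=1 | in ⊤ | out ⊤ | prev ⊥ | push {}
  [3] u=2 | in ⊤ | out ⊤ | prev ⊥ | push {0,1}
  [4] u=3 | in ⊤ | out ⊤ | prev 0 | push {2}
  [5] u=0 | in ⊤ | out ⊤ | prev 4 | push {3}
  [6] u=1 | in ⊤ | out ⊤ | ==
  [7] u=2 | in ⊤ | out ⊤ | ==
  [8] u=3 | in ⊤ | out ⊤ | ==

Converged values:
  [0] ⊤
  [1] ⊤
  [2] ⊤
  [3] ⊤

⊤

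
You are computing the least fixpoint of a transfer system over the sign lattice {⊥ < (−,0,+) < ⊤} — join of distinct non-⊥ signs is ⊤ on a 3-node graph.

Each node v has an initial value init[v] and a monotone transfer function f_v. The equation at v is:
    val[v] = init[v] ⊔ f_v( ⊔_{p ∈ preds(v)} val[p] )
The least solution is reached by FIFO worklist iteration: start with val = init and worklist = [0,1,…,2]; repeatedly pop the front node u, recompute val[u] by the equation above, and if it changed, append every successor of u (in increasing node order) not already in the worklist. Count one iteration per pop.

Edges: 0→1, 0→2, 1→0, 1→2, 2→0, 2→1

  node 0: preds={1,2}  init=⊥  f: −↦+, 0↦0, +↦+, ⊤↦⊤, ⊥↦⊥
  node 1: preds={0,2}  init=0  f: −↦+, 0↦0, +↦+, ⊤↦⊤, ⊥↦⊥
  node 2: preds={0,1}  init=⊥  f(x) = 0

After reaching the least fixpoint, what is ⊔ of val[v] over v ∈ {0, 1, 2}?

0

Worklist (5 pops):
  #1 pop 0: in=0 → 0 (was ⊥); enqueue []
  #2 pop 1: in=0 → 0 (no change)
  #3 pop 2: in=0 → 0 (was ⊥); enqueue [0,1]
  #4 pop 0: in=0 → 0 (no change)
  #5 pop 1: in=0 → 0 (no change)

Fixpoint:
  val[0] = 0
  val[1] = 0
  val[2] = 0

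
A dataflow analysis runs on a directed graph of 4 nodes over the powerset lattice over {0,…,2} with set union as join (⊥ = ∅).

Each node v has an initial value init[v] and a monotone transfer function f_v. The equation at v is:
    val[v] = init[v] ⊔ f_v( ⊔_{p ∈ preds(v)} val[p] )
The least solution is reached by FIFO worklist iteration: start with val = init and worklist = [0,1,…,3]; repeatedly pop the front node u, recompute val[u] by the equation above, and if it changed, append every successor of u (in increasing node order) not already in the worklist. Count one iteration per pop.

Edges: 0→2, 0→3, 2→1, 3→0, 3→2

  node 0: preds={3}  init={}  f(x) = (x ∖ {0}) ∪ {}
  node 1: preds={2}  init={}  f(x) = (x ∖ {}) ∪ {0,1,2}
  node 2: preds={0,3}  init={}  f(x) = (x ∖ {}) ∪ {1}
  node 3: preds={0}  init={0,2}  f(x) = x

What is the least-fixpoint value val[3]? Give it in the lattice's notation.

{0,2}

Iteration log — 5 steps:
  step 1. node 0  ⊔preds={0,2}  new={2}  old={}  +wl: 
  step 2. node 1  ⊔preds={}  new={0,1,2}  old={}  +wl: 
  step 3. node 2  ⊔preds={0,2}  new={0,1,2}  old={}  +wl: 1
  step 4. node 3  ⊔preds={2}  new={0,2}  stable
  step 5. node 1  ⊔preds={0,1,2}  new={0,1,2}  stable

Least fixpoint reached:
  node 0: {2}
  node 1: {0,1,2}
  node 2: {0,1,2}
  node 3: {0,2}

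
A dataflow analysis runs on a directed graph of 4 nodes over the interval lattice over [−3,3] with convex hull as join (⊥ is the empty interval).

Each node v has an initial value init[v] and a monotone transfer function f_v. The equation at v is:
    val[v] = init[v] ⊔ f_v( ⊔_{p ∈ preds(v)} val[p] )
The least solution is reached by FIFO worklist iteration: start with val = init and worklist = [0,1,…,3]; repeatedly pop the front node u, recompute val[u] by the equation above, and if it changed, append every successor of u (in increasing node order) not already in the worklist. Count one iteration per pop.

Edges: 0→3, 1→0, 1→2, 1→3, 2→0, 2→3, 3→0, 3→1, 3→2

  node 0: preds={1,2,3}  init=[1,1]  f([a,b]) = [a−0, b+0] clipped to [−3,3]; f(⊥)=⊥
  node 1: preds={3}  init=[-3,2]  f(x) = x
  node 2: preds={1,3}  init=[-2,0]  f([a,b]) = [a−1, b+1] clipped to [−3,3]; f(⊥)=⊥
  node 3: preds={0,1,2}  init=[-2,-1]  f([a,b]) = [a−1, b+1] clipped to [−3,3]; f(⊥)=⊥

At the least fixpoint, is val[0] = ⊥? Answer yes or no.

no

Iteration log — 9 steps:
  step 1. node 0  ⊔preds=[-3,2]  new=[-3,2]  old=[1,1]  +wl: 
  step 2. node 1  ⊔preds=[-2,-1]  new=[-3,2]  stable
  step 3. node 2  ⊔preds=[-3,2]  new=[-3,3]  old=[-2,0]  +wl: 0
  step 4. node 3  ⊔preds=[-3,3]  new=[-3,3]  old=[-2,-1]  +wl: 1,2
  step 5. node 0  ⊔preds=[-3,3]  new=[-3,3]  old=[-3,2]  +wl: 3
  step 6. node 1  ⊔preds=[-3,3]  new=[-3,3]  old=[-3,2]  +wl: 0
  step 7. node 2  ⊔preds=[-3,3]  new=[-3,3]  stable
  step 8. node 3  ⊔preds=[-3,3]  new=[-3,3]  stable
  step 9. node 0  ⊔preds=[-3,3]  new=[-3,3]  stable

Least fixpoint reached:
  node 0: [-3,3]
  node 1: [-3,3]
  node 2: [-3,3]
  node 3: [-3,3]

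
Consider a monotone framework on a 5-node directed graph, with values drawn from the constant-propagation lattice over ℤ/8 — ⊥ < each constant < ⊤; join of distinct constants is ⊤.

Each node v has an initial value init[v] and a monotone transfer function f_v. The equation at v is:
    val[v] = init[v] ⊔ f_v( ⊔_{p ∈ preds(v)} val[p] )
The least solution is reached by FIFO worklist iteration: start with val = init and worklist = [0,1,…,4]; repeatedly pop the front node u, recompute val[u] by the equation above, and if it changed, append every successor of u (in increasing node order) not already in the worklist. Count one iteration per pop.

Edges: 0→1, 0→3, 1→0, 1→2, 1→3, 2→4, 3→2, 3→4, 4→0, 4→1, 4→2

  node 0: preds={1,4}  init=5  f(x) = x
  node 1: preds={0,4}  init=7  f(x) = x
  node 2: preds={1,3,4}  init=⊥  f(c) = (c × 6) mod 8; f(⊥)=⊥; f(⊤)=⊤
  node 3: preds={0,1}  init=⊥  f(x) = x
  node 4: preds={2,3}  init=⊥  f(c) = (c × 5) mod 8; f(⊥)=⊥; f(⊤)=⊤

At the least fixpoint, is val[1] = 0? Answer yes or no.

Trace (8 dequeues):
  [1] u=0 | in 7 | out ⊤ | prev 5 | push {}
  [2] u=1 | in ⊤ | out ⊤ | prev 7 | push {0}
  [3] u=2 | in ⊤ | out ⊤ | prev ⊥ | push {}
  [4] u=3 | in ⊤ | out ⊤ | prev ⊥ | push {2}
  [5] u=4 | in ⊤ | out ⊤ | prev ⊥ | push {1}
  [6] u=0 | in ⊤ | out ⊤ | ==
  [7] u=2 | in ⊤ | out ⊤ | ==
  [8] u=1 | in ⊤ | out ⊤ | ==

Converged values:
  [0] ⊤
  [1] ⊤
  [2] ⊤
  [3] ⊤
  [4] ⊤

no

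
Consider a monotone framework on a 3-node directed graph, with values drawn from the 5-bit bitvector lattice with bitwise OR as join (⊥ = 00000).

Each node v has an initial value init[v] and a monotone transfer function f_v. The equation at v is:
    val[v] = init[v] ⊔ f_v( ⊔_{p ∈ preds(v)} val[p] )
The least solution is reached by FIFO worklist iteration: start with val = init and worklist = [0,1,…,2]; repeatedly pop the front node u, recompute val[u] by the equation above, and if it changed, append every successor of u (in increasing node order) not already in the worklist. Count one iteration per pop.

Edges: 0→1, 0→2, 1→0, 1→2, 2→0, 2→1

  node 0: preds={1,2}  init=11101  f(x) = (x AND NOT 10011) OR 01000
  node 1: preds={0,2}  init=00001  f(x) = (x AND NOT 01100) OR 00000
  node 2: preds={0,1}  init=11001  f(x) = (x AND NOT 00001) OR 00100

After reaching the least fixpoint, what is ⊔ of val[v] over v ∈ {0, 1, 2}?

Worklist (5 pops):
  #1 pop 0: in=11001 → 11101 (no change)
  #2 pop 1: in=11101 → 10001 (was 00001); enqueue [0]
  #3 pop 2: in=11101 → 11101 (was 11001); enqueue [1]
  #4 pop 0: in=11101 → 11101 (no change)
  #5 pop 1: in=11101 → 10001 (no change)

Fixpoint:
  val[0] = 11101
  val[1] = 10001
  val[2] = 11101

11101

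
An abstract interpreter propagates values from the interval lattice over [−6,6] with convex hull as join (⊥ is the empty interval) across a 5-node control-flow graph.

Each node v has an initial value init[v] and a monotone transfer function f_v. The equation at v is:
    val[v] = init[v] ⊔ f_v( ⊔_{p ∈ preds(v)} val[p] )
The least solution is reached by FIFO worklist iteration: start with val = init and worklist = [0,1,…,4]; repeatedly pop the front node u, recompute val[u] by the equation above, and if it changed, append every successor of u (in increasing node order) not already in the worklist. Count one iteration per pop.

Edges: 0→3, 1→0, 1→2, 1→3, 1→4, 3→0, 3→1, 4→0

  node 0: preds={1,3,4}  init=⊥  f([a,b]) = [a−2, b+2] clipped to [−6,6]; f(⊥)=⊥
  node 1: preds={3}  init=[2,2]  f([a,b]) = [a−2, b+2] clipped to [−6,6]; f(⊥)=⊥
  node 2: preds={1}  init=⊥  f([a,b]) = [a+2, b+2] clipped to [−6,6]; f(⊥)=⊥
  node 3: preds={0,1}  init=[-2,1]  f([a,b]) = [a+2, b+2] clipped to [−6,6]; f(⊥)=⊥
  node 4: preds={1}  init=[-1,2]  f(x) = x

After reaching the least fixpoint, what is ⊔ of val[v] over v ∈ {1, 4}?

Trace (17 dequeues):
  [1] u=0 | in [-2,2] | out [-4,4] | prev ⊥ | push {}
  [2] u=1 | in [-2,1] | out [-4,3] | prev [2,2] | push {0}
  [3] u=2 | in [-4,3] | out [-2,5] | prev ⊥ | push {}
  [4] u=3 | in [-4,4] | out [-2,6] | prev [-2,1] | push {1}
  [5] u=4 | in [-4,3] | out [-4,3] | prev [-1,2] | push {}
  [6] u=0 | in [-4,6] | out [-6,6] | prev [-4,4] | push {3}
  [7] u=1 | in [-2,6] | out [-4,6] | prev [-4,3] | push {0,2,4}
  [8] u=3 | in [-6,6] | out [-4,6] | prev [-2,6] | push {1}
  [9] u=0 | in [-4,6] | out [-6,6] | ==
  [10] u=2 | in [-4,6] | out [-2,6] | prev [-2,5] | push {}
  [11] u=4 | in [-4,6] | out [-4,6] | prev [-4,3] | push {0}
  [12] u=1 | in [-4,6] | out [-6,6] | prev [-4,6] | push {2,3,4}
  [13] u=0 | in [-6,6] | out [-6,6] | ==
  [14] u=2 | in [-6,6] | out [-4,6] | prev [-2,6] | push {}
  [15] u=3 | in [-6,6] | out [-4,6] | ==
  [16] u=4 | in [-6,6] | out [-6,6] | prev [-4,6] | push {0}
  [17] u=0 | in [-6,6] | out [-6,6] | ==

Converged values:
  [0] [-6,6]
  [1] [-6,6]
  [2] [-4,6]
  [3] [-4,6]
  [4] [-6,6]

[-6,6]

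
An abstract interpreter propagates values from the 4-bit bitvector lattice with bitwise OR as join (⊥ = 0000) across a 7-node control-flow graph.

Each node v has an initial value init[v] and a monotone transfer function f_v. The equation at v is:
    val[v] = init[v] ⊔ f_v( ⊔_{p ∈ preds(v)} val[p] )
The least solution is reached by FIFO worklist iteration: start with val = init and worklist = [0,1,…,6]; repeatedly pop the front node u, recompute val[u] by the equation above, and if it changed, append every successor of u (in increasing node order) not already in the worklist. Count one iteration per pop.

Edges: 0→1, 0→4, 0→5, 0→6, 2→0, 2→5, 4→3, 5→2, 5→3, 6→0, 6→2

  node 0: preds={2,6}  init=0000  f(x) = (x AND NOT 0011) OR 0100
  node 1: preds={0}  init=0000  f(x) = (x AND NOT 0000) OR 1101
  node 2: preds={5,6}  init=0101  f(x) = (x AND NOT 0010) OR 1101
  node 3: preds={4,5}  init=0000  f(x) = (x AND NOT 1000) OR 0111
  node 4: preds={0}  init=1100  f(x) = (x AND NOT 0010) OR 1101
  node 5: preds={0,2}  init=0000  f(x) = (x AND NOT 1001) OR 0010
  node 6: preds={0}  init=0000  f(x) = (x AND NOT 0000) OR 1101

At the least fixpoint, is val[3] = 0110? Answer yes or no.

Worklist (14 pops):
  #1 pop 0: in=0101 → 0100 (was 0000); enqueue []
  #2 pop 1: in=0100 → 1101 (was 0000); enqueue []
  #3 pop 2: in=0000 → 1101 (was 0101); enqueue [0]
  #4 pop 3: in=1100 → 0111 (was 0000); enqueue []
  #5 pop 4: in=0100 → 1101 (was 1100); enqueue [3]
  #6 pop 5: in=1101 → 0110 (was 0000); enqueue [2]
  #7 pop 6: in=0100 → 1101 (was 0000); enqueue []
  #8 pop 0: in=1101 → 1100 (was 0100); enqueue [1,4,5,6]
  #9 pop 3: in=1111 → 0111 (no change)
  #10 pop 2: in=1111 → 1101 (no change)
  #11 pop 1: in=1100 → 1101 (no change)
  #12 pop 4: in=1100 → 1101 (no change)
  #13 pop 5: in=1101 → 0110 (no change)
  #14 pop 6: in=1100 → 1101 (no change)

Fixpoint:
  val[0] = 1100
  val[1] = 1101
  val[2] = 1101
  val[3] = 0111
  val[4] = 1101
  val[5] = 0110
  val[6] = 1101

no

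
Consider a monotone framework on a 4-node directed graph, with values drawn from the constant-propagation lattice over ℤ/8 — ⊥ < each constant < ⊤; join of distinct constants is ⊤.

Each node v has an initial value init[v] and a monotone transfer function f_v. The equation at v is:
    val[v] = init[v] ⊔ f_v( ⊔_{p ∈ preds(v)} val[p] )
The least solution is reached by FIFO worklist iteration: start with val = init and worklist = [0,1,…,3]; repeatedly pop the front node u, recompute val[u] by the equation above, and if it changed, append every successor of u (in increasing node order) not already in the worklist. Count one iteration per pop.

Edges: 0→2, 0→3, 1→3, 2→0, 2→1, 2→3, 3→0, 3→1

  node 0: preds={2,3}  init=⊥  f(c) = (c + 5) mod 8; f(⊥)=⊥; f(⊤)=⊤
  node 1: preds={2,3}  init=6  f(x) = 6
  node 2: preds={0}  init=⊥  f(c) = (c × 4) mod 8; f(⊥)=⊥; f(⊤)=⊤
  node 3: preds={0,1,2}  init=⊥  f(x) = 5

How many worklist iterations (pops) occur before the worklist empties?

14

Iteration log — 14 steps:
  step 1. node 0  ⊔preds=⊥  new=⊥  stable
  step 2. node 1  ⊔preds=⊥  new=6  stable
  step 3. node 2  ⊔preds=⊥  new=⊥  stable
  step 4. node 3  ⊔preds=6  new=5  old=⊥  +wl: 0,1
  step 5. node 0  ⊔preds=5  new=2  old=⊥  +wl: 2,3
  step 6. node 1  ⊔preds=5  new=6  stable
  step 7. node 2  ⊔preds=2  new=0  old=⊥  +wl: 0,1
  step 8. node 3  ⊔preds=⊤  new=5  stable
  step 9. node 0  ⊔preds=⊤  new=⊤  old=2  +wl: 2,3
  step 10. node 1  ⊔preds=⊤  new=6  stable
  step 11. node 2  ⊔preds=⊤  new=⊤  old=0  +wl: 0,1
  step 12. node 3  ⊔preds=⊤  new=5  stable
  step 13. node 0  ⊔preds=⊤  new=⊤  stable
  step 14. node 1  ⊔preds=⊤  new=6  stable

Least fixpoint reached:
  node 0: ⊤
  node 1: 6
  node 2: ⊤
  node 3: 5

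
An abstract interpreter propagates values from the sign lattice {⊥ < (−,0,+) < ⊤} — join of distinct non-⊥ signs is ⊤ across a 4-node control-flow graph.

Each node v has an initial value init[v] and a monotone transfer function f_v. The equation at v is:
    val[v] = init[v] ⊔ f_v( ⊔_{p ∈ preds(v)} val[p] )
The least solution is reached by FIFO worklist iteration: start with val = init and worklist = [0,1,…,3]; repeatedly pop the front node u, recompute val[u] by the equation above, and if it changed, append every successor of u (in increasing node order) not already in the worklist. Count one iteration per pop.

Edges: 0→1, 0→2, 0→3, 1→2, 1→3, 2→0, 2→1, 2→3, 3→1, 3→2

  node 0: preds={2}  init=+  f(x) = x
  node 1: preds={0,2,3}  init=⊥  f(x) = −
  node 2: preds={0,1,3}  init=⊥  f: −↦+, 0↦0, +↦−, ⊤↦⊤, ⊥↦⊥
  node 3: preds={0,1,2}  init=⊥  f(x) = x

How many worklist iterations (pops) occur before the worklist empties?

8

Trace (8 dequeues):
  [1] u=0 | in ⊥ | out + | ==
  [2] u=1 | in + | out − | prev ⊥ | push {}
  [3] u=2 | in ⊤ | out ⊤ | prev ⊥ | push {0,1}
  [4] u=3 | in ⊤ | out ⊤ | prev ⊥ | push {2}
  [5] u=0 | in ⊤ | out ⊤ | prev + | push {3}
  [6] u=1 | in ⊤ | out − | ==
  [7] u=2 | in ⊤ | out ⊤ | ==
  [8] u=3 | in ⊤ | out ⊤ | ==

Converged values:
  [0] ⊤
  [1] −
  [2] ⊤
  [3] ⊤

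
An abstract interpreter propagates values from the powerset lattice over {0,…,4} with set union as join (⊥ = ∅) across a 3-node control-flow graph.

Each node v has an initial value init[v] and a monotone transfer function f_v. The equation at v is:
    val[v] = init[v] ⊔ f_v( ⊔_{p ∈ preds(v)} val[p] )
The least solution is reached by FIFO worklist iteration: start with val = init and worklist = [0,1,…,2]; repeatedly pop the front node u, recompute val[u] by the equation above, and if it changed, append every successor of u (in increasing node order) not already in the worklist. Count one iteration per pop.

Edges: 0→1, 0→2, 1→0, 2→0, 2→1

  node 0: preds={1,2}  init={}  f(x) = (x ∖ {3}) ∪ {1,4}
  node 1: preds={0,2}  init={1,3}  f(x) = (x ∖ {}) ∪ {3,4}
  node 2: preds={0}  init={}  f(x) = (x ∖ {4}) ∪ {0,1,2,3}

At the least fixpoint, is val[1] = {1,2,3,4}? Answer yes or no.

Iteration log — 7 steps:
  step 1. node 0  ⊔preds={1,3}  new={1,4}  old={}  +wl: 
  step 2. node 1  ⊔preds={1,4}  new={1,3,4}  old={1,3}  +wl: 0
  step 3. node 2  ⊔preds={1,4}  new={0,1,2,3}  old={}  +wl: 1
  step 4. node 0  ⊔preds={0,1,2,3,4}  new={0,1,2,4}  old={1,4}  +wl: 2
  step 5. node 1  ⊔preds={0,1,2,3,4}  new={0,1,2,3,4}  old={1,3,4}  +wl: 0
  step 6. node 2  ⊔preds={0,1,2,4}  new={0,1,2,3}  stable
  step 7. node 0  ⊔preds={0,1,2,3,4}  new={0,1,2,4}  stable

Least fixpoint reached:
  node 0: {0,1,2,4}
  node 1: {0,1,2,3,4}
  node 2: {0,1,2,3}

no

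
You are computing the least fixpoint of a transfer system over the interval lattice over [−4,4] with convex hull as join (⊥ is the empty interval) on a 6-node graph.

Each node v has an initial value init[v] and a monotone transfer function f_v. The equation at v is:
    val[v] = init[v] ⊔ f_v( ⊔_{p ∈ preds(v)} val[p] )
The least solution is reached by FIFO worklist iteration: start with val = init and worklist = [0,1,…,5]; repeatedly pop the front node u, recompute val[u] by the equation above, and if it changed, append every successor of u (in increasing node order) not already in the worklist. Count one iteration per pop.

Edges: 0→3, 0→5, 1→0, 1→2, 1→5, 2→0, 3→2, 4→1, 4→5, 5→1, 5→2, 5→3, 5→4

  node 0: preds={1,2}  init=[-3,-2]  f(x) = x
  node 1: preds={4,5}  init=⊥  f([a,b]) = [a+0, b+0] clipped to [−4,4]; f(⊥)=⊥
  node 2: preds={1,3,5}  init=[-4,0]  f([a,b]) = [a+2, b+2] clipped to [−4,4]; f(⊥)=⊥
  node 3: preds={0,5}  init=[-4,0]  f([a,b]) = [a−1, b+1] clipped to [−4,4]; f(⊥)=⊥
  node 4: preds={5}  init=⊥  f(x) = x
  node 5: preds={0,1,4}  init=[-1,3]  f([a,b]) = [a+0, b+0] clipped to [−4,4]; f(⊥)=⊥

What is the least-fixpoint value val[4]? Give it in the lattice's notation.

Worklist (21 pops):
  #1 pop 0: in=[-4,0] → [-4,0] (was [-3,-2]); enqueue []
  #2 pop 1: in=[-1,3] → [-1,3] (was ⊥); enqueue [0]
  #3 pop 2: in=[-4,3] → [-4,4] (was [-4,0]); enqueue []
  #4 pop 3: in=[-4,3] → [-4,4] (was [-4,0]); enqueue [2]
  #5 pop 4: in=[-1,3] → [-1,3] (was ⊥); enqueue [1]
  #6 pop 5: in=[-4,3] → [-4,3] (was [-1,3]); enqueue [3,4]
  #7 pop 0: in=[-4,4] → [-4,4] (was [-4,0]); enqueue [5]
  #8 pop 2: in=[-4,4] → [-4,4] (no change)
  #9 pop 1: in=[-4,3] → [-4,3] (was [-1,3]); enqueue [0,2]
  #10 pop 3: in=[-4,4] → [-4,4] (no change)
  #11 pop 4: in=[-4,3] → [-4,3] (was [-1,3]); enqueue [1]
  #12 pop 5: in=[-4,4] → [-4,4] (was [-4,3]); enqueue [3,4]
  #13 pop 0: in=[-4,4] → [-4,4] (no change)
  #14 pop 2: in=[-4,4] → [-4,4] (no change)
  #15 pop 1: in=[-4,4] → [-4,4] (was [-4,3]); enqueue [0,2,5]
  #16 pop 3: in=[-4,4] → [-4,4] (no change)
  #17 pop 4: in=[-4,4] → [-4,4] (was [-4,3]); enqueue [1]
  #18 pop 0: in=[-4,4] → [-4,4] (no change)
  #19 pop 2: in=[-4,4] → [-4,4] (no change)
  #20 pop 5: in=[-4,4] → [-4,4] (no change)
  #21 pop 1: in=[-4,4] → [-4,4] (no change)

Fixpoint:
  val[0] = [-4,4]
  val[1] = [-4,4]
  val[2] = [-4,4]
  val[3] = [-4,4]
  val[4] = [-4,4]
  val[5] = [-4,4]

[-4,4]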